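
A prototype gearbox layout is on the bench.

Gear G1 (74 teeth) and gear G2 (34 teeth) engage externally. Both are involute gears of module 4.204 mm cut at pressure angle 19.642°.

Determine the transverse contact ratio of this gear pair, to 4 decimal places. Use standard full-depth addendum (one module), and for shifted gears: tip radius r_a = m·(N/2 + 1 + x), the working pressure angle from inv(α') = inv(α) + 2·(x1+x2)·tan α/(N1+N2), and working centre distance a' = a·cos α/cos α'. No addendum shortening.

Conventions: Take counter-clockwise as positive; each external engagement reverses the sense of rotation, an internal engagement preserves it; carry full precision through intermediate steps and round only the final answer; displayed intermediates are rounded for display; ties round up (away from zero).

class = single-mesh tooth geometry [involute pair 74T × 34T, m = 4.204]
base radii: r_b1 = 146.496864, r_b2 = 67.309370
tip radii: r_a1 = 159.752000, r_a2 = 75.672000
no profile shift: α' = α, a' = a
action lengths: √(r_a1²−r_b1²) = 63.713188, √(r_a2²−r_b2²) = 34.578899
base pitch p_b = π·m·cos α = 12.438742
CR = (63.713188 + 34.578899 − 227.016000·sin 19.64200°)/12.438742 = 1.767258
contact ratio ≈ 1.7673

1.7673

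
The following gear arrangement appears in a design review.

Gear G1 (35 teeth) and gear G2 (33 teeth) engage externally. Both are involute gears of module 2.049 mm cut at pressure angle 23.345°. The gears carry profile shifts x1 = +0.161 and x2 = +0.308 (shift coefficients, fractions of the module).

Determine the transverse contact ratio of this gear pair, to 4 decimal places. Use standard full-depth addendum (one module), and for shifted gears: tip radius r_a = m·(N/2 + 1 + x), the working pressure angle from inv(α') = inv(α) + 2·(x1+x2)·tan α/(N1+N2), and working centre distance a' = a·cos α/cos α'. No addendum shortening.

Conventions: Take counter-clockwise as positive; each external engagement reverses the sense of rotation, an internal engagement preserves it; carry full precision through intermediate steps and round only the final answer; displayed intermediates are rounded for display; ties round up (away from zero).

1.4811

single-mesh involute tooth geometry (35T engaging 33T at module 2.049)
base radii: r_b1 = 32.922041, r_b2 = 31.040782
tip radii: r_a1 = 38.236389, r_a2 = 36.488592
inv(α') = inv(23.345°) + 2·(+0.161+0.308)·tan α/(35+33) = 0.03010584  ⇒  α' = 25.03433°
a' = a·cos α / cos α' = 69.6660·cos 23.345°/cos 25.03433° = 70.594905
action lengths: √(r_a1²−r_b1²) = 19.446353, √(r_a2²−r_b2²) = 19.180386
base pitch p_b = π·m·cos α = 5.910151
CR = (19.446353 + 19.180386 − 70.594905·sin 25.03433°)/5.910151 = 1.481131
contact ratio ≈ 1.4811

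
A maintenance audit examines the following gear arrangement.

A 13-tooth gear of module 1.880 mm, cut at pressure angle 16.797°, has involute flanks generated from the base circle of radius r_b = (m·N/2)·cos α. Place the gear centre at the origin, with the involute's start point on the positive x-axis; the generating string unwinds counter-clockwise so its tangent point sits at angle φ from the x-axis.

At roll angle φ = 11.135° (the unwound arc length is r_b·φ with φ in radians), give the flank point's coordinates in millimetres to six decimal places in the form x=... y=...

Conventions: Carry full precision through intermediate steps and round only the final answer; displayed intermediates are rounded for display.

x=11.917470 y=0.028515

class = single-mesh tooth geometry [base-circle involute, m = 1.880, 13T]
pitch radius r_p = m·N/2 = 1.880·13/2 = 12.220000
base radius r_b = r_p·cos α = 12.220000·cos 16.797° = 11.698629
roll angle φ = 11.135° = 0.19434241 rad
x = r_b·(cos φ + φ·sin φ) = 11.917470
y = r_b·(sin φ − φ·cos φ) = 0.028515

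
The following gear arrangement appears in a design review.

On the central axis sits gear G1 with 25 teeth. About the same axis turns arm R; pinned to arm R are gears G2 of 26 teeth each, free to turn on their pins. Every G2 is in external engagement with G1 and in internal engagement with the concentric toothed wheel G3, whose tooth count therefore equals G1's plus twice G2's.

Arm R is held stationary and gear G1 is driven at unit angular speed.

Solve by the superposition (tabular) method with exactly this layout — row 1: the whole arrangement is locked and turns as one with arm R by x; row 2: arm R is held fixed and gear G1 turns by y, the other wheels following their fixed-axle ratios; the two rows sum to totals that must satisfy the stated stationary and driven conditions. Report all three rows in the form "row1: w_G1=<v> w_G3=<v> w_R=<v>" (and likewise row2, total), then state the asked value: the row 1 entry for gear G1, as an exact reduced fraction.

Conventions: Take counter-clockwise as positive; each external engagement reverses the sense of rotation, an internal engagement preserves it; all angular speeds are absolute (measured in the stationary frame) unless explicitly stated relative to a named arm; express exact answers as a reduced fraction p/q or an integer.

row1: w_G1=0 w_G3=0 w_R=0
row2: w_G1=1 w_G3=-25/77 w_R=0
total: w_G1=1 w_G3=-25/77 w_R=0
asked value: 0

planetary set (25T centre, 26T on arm, 77T internal) — Willis relation
row 1 (train locked, turned with arm): all members turn x
row 2 (arm held, sun turns y): ω_ring = −(25/77)·y, ω_arm = 0
boundary: total ω_arm = x = 0 and total ω_sun = x + y = 1  ⇒  y = 1, x = 0
row 2 ring = −(25/77)·1 = -25/77
totals (row 1 + row 2): sun 0 + 1 = 1, ring 0 + (-25/77) = -25/77, arm 0 + 0 = 0
asked cell (row1, sun) = 0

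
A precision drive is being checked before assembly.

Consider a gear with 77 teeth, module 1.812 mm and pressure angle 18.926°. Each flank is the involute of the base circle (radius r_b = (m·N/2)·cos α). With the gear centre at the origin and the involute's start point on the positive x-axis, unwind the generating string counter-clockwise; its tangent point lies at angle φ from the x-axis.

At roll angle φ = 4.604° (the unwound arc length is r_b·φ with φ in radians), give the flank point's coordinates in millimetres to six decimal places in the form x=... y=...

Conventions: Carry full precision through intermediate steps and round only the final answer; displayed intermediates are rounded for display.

recognized (one wheel, involute flank): single-mesh tooth geometry, m = 1.812, N = 77
pitch radius r_p = m·N/2 = 1.812·77/2 = 69.762000
base radius r_b = r_p·cos α = 69.762000·cos 18.926° = 65.990546
roll angle φ = 4.604° = 0.08035496 rad
x = r_b·(cos φ + φ·sin φ) = 66.203250
y = r_b·(sin φ − φ·cos φ) = 0.011406

x=66.203250 y=0.011406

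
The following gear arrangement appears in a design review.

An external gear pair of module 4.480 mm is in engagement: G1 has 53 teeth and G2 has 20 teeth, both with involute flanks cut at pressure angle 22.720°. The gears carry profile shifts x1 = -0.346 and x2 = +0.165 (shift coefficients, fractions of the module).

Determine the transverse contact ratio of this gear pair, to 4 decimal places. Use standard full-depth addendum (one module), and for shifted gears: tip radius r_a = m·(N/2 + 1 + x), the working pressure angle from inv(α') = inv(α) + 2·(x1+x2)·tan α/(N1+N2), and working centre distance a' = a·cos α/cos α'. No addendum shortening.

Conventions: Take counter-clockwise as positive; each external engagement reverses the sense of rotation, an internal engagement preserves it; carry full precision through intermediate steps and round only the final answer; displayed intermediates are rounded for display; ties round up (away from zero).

1.5535

recognized (one external pair, fixed centres): single-mesh tooth geometry, m = 4.480, N1 = 53, N2 = 20
base radii: r_b1 = 109.507723, r_b2 = 41.323669
tip radii: r_a1 = 121.649920, r_a2 = 50.019200
inv(α') = inv(22.720°) + 2·(-0.346+0.165)·tan α/(53+20) = 0.02010407  ⇒  α' = 22.01763°
a' = a·cos α / cos α' = 163.5200·cos 22.720°/cos 22.01763° = 162.697135
action lengths: √(r_a1²−r_b1²) = 52.978879, √(r_a2²−r_b2²) = 28.182880
base pitch p_b = π·m·cos α = 12.982214
CR = (52.978879 + 28.182880 − 162.697135·sin 22.01763°)/12.982214 = 1.553504
contact ratio ≈ 1.5535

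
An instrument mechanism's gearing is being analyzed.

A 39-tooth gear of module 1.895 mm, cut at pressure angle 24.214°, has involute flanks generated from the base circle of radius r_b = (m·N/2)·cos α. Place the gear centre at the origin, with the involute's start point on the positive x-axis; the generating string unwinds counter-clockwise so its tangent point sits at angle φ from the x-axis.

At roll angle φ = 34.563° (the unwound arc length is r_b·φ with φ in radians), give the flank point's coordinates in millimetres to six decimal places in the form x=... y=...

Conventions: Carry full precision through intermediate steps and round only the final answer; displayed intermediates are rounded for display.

x=39.286657 y=2.377423

topology: single-mesh involute geometry — m = 1.895, N = 39
pitch radius r_p = m·N/2 = 1.895·39/2 = 36.952500
base radius r_b = r_p·cos α = 36.952500·cos 24.214° = 33.701416
roll angle φ = 34.563° = 0.60323815 rad
x = r_b·(cos φ + φ·sin φ) = 39.286657
y = r_b·(sin φ − φ·cos φ) = 2.377423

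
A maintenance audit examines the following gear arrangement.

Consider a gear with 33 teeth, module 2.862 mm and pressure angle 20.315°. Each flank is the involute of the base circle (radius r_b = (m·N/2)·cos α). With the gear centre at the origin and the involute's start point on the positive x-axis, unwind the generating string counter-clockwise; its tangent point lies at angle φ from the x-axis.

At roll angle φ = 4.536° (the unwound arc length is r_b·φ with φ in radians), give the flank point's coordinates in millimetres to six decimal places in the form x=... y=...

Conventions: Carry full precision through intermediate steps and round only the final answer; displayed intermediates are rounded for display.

x=44.424203 y=0.007320

class = single-mesh tooth geometry [base-circle involute, m = 2.862, 33T]
pitch radius r_p = m·N/2 = 2.862·33/2 = 47.223000
base radius r_b = r_p·cos α = 47.223000·cos 20.315° = 44.285638
roll angle φ = 4.536° = 0.07916813 rad
x = r_b·(cos φ + φ·sin φ) = 44.424203
y = r_b·(sin φ − φ·cos φ) = 0.007320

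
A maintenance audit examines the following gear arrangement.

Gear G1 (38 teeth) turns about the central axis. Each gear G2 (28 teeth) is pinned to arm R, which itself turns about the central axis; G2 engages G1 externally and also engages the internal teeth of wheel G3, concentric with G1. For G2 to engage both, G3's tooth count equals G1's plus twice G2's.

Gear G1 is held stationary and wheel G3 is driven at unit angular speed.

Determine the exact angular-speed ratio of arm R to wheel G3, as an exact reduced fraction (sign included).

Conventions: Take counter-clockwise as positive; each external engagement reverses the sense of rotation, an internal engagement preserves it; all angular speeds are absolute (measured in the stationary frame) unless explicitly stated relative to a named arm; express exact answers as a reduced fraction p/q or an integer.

47/66

planetary set (38T centre, 28T on arm, 94T internal) — Willis relation
ring teeth: 38 + 2·28 = 94
38(ω_sun−ω_arm) = −94(ω_ring−ω_arm),  ω_sun = 0, ω_ring = 1
38(0−ω_arm) = −94(1−ω_arm)  ⇒  132·ω_arm = 94  ⇒  ω_arm = 47/66
ω_out/ω_in = 47/66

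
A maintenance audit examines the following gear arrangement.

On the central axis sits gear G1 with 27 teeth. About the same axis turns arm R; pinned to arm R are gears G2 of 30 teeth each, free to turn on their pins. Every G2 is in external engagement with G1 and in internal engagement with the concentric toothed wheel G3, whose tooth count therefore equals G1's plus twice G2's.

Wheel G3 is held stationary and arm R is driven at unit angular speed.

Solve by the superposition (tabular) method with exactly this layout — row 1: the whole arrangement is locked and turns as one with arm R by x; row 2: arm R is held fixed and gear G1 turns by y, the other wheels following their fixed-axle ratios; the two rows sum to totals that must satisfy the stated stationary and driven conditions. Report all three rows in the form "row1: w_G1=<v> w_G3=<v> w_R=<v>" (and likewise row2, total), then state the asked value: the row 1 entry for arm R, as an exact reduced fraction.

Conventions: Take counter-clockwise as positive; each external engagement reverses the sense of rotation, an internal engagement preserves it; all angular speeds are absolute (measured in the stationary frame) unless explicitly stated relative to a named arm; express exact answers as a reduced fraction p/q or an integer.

planetary set (27T centre, 30T on arm, 87T internal) — Willis relation
superposition row 1 [locked train]: every member turns x
row 2: sun turns y, ring = −(27/87)·y, arm 0
boundary: total ω_ring = x − (27/87)·y = 0 and total ω_arm = x = 1  ⇒  y = 29/9, x = 1
row 2 ring = −(27/87)·29/9 = -1
totals (row 1 + row 2): sun 1 + 29/9 = 38/9, ring 1 + (-1) = 0, arm 1 + 0 = 1
asked cell (row1, arm) = 1

row1: w_G1=1 w_G3=1 w_R=1
row2: w_G1=29/9 w_G3=-1 w_R=0
total: w_G1=38/9 w_G3=0 w_R=1
asked value: 1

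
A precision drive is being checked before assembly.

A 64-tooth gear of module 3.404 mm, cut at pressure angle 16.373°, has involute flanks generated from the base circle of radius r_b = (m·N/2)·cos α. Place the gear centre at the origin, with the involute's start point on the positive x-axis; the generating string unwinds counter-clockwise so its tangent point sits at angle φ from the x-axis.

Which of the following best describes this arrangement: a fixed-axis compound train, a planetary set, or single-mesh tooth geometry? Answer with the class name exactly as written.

class = single-mesh tooth geometry [base-circle involute, m = 3.404, 64T]
classification: single-mesh tooth geometry

single-mesh tooth geometry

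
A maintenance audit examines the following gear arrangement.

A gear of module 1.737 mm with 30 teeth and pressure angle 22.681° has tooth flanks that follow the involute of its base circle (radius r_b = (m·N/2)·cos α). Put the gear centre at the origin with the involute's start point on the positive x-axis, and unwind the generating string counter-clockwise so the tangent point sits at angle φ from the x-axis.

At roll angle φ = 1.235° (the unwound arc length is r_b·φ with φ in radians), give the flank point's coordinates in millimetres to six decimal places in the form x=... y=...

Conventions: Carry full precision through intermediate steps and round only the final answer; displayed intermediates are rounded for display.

x=24.045647 y=0.000080

class = single-mesh tooth geometry [base-circle involute, m = 1.737, 30T]
pitch radius r_p = m·N/2 = 1.737·30/2 = 26.055000
base radius r_b = r_p·cos α = 26.055000·cos 22.681° = 24.040063
roll angle φ = 1.235° = 0.02155482 rad
x = r_b·(cos φ + φ·sin φ) = 24.045647
y = r_b·(sin φ − φ·cos φ) = 0.000080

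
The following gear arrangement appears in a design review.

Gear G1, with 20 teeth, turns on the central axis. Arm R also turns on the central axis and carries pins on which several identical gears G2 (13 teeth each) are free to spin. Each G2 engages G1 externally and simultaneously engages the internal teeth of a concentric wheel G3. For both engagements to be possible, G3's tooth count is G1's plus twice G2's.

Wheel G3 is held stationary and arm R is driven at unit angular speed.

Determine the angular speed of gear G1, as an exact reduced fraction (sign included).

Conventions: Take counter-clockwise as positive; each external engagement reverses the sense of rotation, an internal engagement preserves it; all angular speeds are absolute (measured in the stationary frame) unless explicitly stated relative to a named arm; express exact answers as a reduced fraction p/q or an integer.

class = planetary set [G3 = 20+2·13 = 46; Willis about the carrier]
ring teeth: 20 + 2·13 = 46
20(ω_sun−ω_arm) = −46(ω_ring−ω_arm),  ω_ring = 0, ω_arm = 1
ω_sun = 1 − (46/20)(0−1) = 33/10
exact speed ratio = 33/10

33/10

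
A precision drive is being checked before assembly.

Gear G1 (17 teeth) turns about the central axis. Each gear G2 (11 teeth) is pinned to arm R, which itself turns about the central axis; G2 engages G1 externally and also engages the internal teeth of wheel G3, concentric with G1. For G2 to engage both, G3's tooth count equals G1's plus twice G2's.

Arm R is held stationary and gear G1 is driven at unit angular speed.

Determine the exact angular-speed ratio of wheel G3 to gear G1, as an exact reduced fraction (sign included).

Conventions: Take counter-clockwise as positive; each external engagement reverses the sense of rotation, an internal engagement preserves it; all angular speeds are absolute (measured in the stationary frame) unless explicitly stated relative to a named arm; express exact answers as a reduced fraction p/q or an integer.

class = planetary set [G3 = 17+2·11 = 39; Willis about the carrier]
ring teeth: 17 + 2·11 = 39
17(ω_sun−ω_arm) = −39(ω_ring−ω_arm),  ω_arm = 0, ω_sun = 1
ω_ring = 0 − (17/39)(1−0) = -17/39
ω_out/ω_in = -17/39

-17/39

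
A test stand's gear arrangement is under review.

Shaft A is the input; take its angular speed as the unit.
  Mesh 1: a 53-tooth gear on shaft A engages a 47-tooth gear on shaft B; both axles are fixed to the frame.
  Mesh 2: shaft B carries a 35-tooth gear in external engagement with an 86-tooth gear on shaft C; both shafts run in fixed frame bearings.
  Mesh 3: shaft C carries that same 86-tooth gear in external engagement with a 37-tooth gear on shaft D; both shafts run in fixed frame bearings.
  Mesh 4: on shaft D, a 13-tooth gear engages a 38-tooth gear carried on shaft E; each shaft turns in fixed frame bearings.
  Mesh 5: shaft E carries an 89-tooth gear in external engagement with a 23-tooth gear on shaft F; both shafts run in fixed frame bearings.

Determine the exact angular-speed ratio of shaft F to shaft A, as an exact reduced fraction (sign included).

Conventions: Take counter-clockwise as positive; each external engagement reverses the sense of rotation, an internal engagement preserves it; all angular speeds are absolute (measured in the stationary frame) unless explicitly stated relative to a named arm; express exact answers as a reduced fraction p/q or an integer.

class = fixed-axis compound train [5 meshes; 5 ratios multiply, 5 sense flips]
mesh 1 [53T→47T]: running ratio 53/47, sense −
mesh 2 [35T→86T]: running ratio 1855/4042, sense +
mesh 3 [86T→37T]: running ratio 1855/1739, sense −
mesh 4 [13T→38T]: running ratio 24115/66082, sense +
mesh 5 [89T→23T]: running ratio 2146235/1519886, sense −
ω_out/ω_in = -2146235/1519886

-2146235/1519886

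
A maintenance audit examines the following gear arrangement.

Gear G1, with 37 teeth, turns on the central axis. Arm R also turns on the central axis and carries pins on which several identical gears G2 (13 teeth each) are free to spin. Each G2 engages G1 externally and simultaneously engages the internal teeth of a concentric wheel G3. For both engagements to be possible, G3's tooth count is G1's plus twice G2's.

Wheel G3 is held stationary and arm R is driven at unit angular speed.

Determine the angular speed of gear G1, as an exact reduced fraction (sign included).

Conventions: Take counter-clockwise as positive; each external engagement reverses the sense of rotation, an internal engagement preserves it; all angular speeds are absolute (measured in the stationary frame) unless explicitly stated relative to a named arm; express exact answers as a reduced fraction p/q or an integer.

100/37

topology: planetary set — G1 37T / G2 13T / G3 63T, arm = carrier (Willis)
ring teeth: 37 + 2·13 = 63
37(ω_sun−ω_arm) = −63(ω_ring−ω_arm),  ω_ring = 0, ω_arm = 1
ω_sun = 1 − (63/37)(0−1) = 100/37
exact speed ratio = 100/37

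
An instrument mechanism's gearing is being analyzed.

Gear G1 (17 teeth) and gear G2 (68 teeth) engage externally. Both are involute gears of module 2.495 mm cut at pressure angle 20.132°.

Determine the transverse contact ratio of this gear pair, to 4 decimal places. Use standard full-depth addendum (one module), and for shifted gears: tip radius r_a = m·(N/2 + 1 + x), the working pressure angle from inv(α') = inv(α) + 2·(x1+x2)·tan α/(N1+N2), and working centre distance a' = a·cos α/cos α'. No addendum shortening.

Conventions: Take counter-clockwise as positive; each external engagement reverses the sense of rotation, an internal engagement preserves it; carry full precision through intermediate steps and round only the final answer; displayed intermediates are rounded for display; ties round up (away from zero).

1.6532

single-mesh involute tooth geometry (17T engaging 68T at module 2.495)
base radii: r_b1 = 19.911768, r_b2 = 79.647071
tip radii: r_a1 = 23.702500, r_a2 = 87.325000
no profile shift: α' = α, a' = a
action lengths: √(r_a1²−r_b1²) = 12.858072, √(r_a2²−r_b2²) = 35.805023
base pitch p_b = π·m·cos α = 7.359372
CR = (12.858072 + 35.805023 − 106.037500·sin 20.13200°)/7.359372 = 1.653221
contact ratio ≈ 1.6532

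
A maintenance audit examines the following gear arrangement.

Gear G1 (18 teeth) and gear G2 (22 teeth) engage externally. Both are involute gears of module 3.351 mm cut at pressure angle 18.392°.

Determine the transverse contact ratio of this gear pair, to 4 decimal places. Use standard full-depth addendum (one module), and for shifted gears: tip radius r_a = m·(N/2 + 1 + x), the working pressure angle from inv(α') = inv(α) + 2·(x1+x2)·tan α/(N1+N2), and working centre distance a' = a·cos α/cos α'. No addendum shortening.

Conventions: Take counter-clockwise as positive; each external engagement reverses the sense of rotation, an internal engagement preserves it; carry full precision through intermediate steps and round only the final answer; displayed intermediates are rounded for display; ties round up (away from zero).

1.6141

topology: single-mesh involute geometry — m = 3.351, 18T/22T pair
base radii: r_b1 = 28.618481, r_b2 = 34.978143
tip radii: r_a1 = 33.510000, r_a2 = 40.212000
no profile shift: α' = α, a' = a
action lengths: √(r_a1²−r_b1²) = 17.432804, √(r_a2²−r_b2²) = 19.837703
base pitch p_b = π·m·cos α = 9.989734
CR = (17.432804 + 19.837703 − 67.020000·sin 18.39200°)/9.989734 = 1.614116
contact ratio ≈ 1.6141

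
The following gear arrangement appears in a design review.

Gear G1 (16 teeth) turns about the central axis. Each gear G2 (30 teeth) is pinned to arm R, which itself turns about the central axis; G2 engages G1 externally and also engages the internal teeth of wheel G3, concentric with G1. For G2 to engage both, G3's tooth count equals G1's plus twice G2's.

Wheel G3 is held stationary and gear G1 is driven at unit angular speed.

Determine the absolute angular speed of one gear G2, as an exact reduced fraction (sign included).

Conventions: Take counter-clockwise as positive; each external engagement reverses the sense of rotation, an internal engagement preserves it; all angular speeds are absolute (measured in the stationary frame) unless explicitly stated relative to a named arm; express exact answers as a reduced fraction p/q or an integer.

-4/15

class = planetary set [G3 = 16+2·30 = 76; Willis about the carrier]
ring teeth: 16 + 2·30 = 76
16(ω_sun−ω_arm) = −76(ω_ring−ω_arm),  ω_ring = 0, ω_sun = 1
16(1−ω_arm) = −76(0−ω_arm)  ⇒  92·ω_arm = 16  ⇒  ω_arm = 4/23
sun–planet mesh: 16·(1−4/23) = −30·(ω_p−ω_arm)  ⇒  ω_p−ω_arm = -152/345
ω_p = 4/23 − 152/345 = -4/15
exact speed ratio = -4/15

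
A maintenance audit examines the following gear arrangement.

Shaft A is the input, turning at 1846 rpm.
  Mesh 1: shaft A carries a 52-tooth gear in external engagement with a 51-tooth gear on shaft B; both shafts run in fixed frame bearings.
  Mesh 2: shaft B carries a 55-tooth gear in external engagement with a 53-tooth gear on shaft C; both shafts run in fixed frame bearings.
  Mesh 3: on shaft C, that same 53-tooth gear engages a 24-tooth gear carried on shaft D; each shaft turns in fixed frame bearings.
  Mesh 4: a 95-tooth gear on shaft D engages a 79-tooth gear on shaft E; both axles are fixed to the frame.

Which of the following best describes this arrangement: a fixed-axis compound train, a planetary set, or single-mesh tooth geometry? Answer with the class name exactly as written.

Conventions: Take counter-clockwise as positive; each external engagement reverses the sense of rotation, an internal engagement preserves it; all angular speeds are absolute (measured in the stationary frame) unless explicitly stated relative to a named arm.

topology: fixed-axis compound train — 4 meshes, A→E
classification: fixed-axis compound train

fixed-axis compound train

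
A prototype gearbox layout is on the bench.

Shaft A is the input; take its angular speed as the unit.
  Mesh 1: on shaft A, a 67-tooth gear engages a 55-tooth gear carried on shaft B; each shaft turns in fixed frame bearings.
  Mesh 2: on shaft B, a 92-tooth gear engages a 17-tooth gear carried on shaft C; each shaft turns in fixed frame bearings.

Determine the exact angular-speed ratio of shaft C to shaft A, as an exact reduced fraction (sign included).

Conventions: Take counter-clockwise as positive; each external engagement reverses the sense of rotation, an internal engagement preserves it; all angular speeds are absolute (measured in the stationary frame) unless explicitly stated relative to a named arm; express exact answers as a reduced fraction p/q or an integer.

class = fixed-axis compound train [2 meshes; 2 ratios multiply, 2 sense flips]
mesh 1 [67T→55T]: running ratio 67/55, sense −
mesh 2 [92T→17T]: running ratio 6164/935, sense +
ω_out/ω_in = 6164/935

6164/935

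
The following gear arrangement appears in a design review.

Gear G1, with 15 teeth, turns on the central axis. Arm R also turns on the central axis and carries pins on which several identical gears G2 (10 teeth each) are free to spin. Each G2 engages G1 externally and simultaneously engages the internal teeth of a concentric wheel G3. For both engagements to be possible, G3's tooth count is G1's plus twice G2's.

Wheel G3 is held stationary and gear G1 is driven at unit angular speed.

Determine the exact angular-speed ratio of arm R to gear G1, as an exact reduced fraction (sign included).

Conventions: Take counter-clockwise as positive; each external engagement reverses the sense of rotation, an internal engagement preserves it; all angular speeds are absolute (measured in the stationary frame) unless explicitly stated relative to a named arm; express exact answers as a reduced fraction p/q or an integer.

class = planetary set [G3 = 15+2·10 = 35; Willis about the carrier]
ring teeth: 15 + 2·10 = 35
15(ω_sun−ω_arm) = −35(ω_ring−ω_arm),  ω_ring = 0, ω_sun = 1
15(1−ω_arm) = −35(0−ω_arm)  ⇒  50·ω_arm = 15  ⇒  ω_arm = 3/10
ω_out/ω_in = 3/10

3/10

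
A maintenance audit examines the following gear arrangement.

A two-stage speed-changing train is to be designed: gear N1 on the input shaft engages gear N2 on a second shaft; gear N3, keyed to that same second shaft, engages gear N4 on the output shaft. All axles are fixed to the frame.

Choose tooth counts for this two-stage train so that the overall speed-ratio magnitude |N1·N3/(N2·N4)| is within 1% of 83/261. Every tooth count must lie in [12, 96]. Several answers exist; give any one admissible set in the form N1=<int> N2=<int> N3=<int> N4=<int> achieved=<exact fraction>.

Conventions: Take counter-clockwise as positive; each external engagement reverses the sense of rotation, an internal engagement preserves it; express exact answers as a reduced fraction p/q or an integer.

topology: fixed-axis compound train — 2 stages, target 83/261
target = 83/261 in lowest terms: an exact hit needs N1·N3 = k·83 and N2·N4 = k·261 for one integer k, every count in [12, 96]; additionally prefer no 1:1 stage (N1 ≠ N2, N3 ≠ N4)
k = 1…11: no 1:1-free in-range split of k·83 and k·261 into factor pairs; take k = 12
k = 12: N1·N3 = 996 = 12·83, N2·N4 = 3132 = 36·87
achieved = 12·83/(36·87) = 83/261; |achieved − target| = 0 ≤ 83/26100 ✓

N1=12 N2=36 N3=83 N4=87 achieved=83/261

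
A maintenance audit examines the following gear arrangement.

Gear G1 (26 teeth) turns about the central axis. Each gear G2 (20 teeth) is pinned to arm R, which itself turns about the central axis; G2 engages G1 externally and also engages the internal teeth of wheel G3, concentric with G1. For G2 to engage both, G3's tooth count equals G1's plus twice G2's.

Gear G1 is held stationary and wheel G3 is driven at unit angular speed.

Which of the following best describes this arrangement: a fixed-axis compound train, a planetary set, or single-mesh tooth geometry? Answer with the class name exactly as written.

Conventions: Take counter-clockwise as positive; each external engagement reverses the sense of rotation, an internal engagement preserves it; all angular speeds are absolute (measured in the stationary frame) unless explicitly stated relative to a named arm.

topology: planetary set — G1 26T / G2 20T / G3 66T, arm = carrier (Willis)
classification: planetary set

planetary set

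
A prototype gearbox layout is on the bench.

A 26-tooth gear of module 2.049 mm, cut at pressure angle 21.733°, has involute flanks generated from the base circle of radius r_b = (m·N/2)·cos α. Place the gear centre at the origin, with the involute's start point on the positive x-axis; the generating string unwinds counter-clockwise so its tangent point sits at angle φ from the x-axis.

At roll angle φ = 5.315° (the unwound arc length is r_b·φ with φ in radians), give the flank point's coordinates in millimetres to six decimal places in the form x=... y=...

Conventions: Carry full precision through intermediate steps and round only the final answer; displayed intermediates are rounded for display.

x=24.849861 y=0.006578

single-mesh involute tooth geometry (26T wheel at module 2.049)
pitch radius r_p = m·N/2 = 2.049·26/2 = 26.637000
base radius r_b = r_p·cos α = 26.637000·cos 21.733° = 24.743628
roll angle φ = 5.315° = 0.09276425 rad
x = r_b·(cos φ + φ·sin φ) = 24.849861
y = r_b·(sin φ − φ·cos φ) = 0.006578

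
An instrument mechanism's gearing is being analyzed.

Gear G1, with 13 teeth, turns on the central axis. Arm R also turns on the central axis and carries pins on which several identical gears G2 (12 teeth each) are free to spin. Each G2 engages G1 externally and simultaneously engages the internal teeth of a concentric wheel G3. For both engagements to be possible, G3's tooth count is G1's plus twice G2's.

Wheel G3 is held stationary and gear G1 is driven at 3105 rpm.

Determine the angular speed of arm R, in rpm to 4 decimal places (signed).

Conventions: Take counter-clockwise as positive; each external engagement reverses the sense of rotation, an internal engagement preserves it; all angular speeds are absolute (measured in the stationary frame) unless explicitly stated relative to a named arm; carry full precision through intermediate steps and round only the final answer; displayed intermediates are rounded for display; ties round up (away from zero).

+807.3000 rpm

class = planetary set [G3 = 13+2·12 = 37; Willis about the carrier]
normalise by the input: solve with ω_sun = 1, then scale by 3105 rpm
ring teeth: 13 + 2·12 = 37
13(ω_sun−ω_arm) = −37(ω_ring−ω_arm),  ω_ring = 0, ω_sun = 1
13(1−ω_arm) = −37(0−ω_arm)  ⇒  50·ω_arm = 13  ⇒  ω_arm = 13/50
scale: ω_arm = 13/50 × 3105 rpm = +807.3000 rpm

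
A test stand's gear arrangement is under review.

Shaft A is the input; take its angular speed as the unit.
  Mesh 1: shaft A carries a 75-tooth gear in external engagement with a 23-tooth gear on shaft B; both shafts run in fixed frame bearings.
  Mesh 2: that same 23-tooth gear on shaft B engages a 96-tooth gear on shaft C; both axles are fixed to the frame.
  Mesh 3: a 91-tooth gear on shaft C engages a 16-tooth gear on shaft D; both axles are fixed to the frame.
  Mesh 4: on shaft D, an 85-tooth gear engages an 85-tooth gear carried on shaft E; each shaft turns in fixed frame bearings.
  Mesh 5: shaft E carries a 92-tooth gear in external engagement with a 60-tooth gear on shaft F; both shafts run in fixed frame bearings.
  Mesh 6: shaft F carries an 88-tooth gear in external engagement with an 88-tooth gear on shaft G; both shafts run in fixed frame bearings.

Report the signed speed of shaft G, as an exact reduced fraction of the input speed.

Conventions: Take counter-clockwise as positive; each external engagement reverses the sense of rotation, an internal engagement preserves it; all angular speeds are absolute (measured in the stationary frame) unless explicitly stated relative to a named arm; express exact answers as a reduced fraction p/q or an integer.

10465/1536

6-mesh fixed-axis compound train (all bearings frame-fixed)
mesh 1 [75T→23T]: |ω|/ω_in = 1×75/23 = 75/23, sense flips to −
mesh 2 [23T→96T]: |ω|/ω_in = (75/23)×23/96 = 25/32, sense flips to +
mesh 3 [91T→16T]: |ω|/ω_in = (25/32)×91/16 = 2275/512, sense flips to −
mesh 4 [85T→85T]: |ω|/ω_in = (2275/512)×85/85 = 2275/512, sense flips to +
mesh 5 [92T→60T]: |ω|/ω_in = (2275/512)×92/60 = 10465/1536, sense flips to −
mesh 6 [88T→88T]: |ω|/ω_in = (10465/1536)×88/88 = 10465/1536, sense flips to +
signed output speed (× input speed) = 10465/1536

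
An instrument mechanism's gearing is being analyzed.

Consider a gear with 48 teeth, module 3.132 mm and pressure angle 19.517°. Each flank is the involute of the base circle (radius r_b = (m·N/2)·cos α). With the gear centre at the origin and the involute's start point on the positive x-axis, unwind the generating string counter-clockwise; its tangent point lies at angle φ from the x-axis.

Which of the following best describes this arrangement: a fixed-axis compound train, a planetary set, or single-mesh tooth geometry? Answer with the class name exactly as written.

class = single-mesh tooth geometry [base-circle involute, m = 3.132, 48T]
classification: single-mesh tooth geometry

single-mesh tooth geometry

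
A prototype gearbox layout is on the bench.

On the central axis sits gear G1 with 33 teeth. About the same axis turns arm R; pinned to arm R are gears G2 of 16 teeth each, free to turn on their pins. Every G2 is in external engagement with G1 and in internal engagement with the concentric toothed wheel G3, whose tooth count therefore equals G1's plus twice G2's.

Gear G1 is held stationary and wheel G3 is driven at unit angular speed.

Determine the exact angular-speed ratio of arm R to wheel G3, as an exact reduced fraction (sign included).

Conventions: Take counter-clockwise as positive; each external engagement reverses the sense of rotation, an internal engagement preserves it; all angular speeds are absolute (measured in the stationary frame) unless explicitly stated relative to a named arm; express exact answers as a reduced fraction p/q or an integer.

65/98

recognized (axles ride arm R): planetary set, 33/16/65 teeth
ring teeth: 33 + 2·16 = 65
33(ω_sun−ω_arm) = −65(ω_ring−ω_arm),  ω_sun = 0, ω_ring = 1
33(0−ω_arm) = −65(1−ω_arm)  ⇒  98·ω_arm = 65  ⇒  ω_arm = 65/98
ω_out/ω_in = 65/98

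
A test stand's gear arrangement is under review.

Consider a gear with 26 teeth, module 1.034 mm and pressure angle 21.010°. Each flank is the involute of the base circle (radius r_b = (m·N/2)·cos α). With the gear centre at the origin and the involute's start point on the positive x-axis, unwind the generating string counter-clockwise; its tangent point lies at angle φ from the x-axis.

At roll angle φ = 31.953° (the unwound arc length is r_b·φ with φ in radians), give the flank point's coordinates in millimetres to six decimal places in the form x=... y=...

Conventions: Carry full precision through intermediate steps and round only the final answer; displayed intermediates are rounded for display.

x=14.350572 y=0.703177

single-mesh involute tooth geometry (26T wheel at module 1.034)
pitch radius r_p = m·N/2 = 1.034·26/2 = 13.442000
base radius r_b = r_p·cos α = 13.442000·cos 21.010° = 12.548347
roll angle φ = 31.953° = 0.55768506 rad
x = r_b·(cos φ + φ·sin φ) = 14.350572
y = r_b·(sin φ − φ·cos φ) = 0.703177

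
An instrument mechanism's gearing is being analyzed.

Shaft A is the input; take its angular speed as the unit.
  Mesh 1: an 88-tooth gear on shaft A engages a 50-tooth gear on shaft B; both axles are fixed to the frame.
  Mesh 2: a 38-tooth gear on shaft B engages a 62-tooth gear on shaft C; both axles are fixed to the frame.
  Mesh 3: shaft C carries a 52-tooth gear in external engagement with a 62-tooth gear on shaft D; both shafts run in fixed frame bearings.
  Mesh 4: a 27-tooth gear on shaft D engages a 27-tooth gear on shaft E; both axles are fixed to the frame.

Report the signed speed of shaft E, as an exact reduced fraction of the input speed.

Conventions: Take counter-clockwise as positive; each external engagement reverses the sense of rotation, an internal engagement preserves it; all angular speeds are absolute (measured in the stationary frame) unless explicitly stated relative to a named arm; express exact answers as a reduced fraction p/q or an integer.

4-mesh fixed-axis compound train (all bearings frame-fixed)
mesh 1 [88T→50T]: |ω|/ω_in = 1×88/50 = 44/25, sense flips to −
mesh 2 [38T→62T]: |ω|/ω_in = (44/25)×38/62 = 836/775, sense flips to +
mesh 3 [52T→62T]: |ω|/ω_in = (836/775)×52/62 = 21736/24025, sense flips to −
mesh 4 [27T→27T]: |ω|/ω_in = (21736/24025)×27/27 = 21736/24025, sense flips to +
signed output speed (× input speed) = 21736/24025

21736/24025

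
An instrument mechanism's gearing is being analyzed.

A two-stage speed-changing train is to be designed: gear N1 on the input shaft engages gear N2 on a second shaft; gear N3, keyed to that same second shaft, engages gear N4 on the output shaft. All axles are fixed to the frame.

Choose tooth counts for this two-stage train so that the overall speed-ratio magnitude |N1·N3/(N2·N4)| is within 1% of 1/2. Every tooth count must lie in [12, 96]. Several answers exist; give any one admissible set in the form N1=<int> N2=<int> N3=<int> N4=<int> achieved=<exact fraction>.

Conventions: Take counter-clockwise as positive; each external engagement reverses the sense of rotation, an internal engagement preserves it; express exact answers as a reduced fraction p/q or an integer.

N1=12 N2=16 N3=12 N4=18 achieved=1/2

class = fixed-axis compound train [2-stage, 1/2 wanted]
target = 1/2 in lowest terms: an exact hit needs N1·N3 = k·1 and N2·N4 = k·2 for one integer k, every count in [12, 96]; additionally prefer no 1:1 stage (N1 ≠ N2, N3 ≠ N4)
k = 1…143: no 1:1-free in-range split of k·1 and k·2 into factor pairs; take k = 144
k = 144: N1·N3 = 144 = 12·12, N2·N4 = 288 = 16·18
achieved = 12·12/(16·18) = 1/2; |achieved − target| = 0 ≤ 1/200 ✓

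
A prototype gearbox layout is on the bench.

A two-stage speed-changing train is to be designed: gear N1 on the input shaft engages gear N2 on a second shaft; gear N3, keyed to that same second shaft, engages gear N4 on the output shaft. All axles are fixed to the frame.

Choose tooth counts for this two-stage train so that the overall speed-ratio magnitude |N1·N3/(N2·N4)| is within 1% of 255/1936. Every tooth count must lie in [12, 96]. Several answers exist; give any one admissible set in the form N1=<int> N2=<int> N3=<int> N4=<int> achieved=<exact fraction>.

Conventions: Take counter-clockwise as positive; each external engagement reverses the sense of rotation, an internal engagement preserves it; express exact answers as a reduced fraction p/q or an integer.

N1=15 N2=22 N3=17 N4=88 achieved=255/1936

2-stage fixed-axis compound train for ratio 255/1936
target = 255/1936 in lowest terms: an exact hit needs N1·N3 = k·255 and N2·N4 = k·1936 for one integer k, every count in [12, 96]; additionally prefer no 1:1 stage (N1 ≠ N2, N3 ≠ N4)
k = 1: N1·N3 = 255 = 15·17, N2·N4 = 1936 = 22·88
achieved = 15·17/(22·88) = 255/1936; |achieved − target| = 0 ≤ 51/38720 ✓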